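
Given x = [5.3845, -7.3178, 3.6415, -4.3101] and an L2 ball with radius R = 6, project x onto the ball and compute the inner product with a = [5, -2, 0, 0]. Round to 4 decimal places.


Step 1: Compute ||x|| (intermediates to 6 decimals).
||x|| = sqrt(5.3845^2 + (-7.3178)^2 + 3.6415^2 + (-4.3101)^2) = 10.694883
Step 2: Project.
Since ||x|| > R, scale = R/||x|| = 6/10.694883 = 0.561016, proj(x) = scale * x
proj(x) = [3.020791, -4.105403, 2.04294, -2.418035]
Step 3: Dot product.
a^T * proj(x) = 5*3.020791 - 2*(-4.105403) + 0*2.04294 + 0*(-2.418035) = 23.3148


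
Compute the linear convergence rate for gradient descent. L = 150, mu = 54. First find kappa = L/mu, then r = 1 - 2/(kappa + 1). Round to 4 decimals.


Step 1: Compute the condition number.
kappa = L/mu = 150/54 = 2.7778
Step 2: Compute the convergence rate.
r = 1 - 2/(kappa + 1) = 1 - 2*mu/(L + mu) = (L - mu)/(L + mu) = 96/204 = 0.4706


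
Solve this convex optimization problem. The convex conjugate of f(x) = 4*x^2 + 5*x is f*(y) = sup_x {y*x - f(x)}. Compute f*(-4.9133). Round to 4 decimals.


f*(y) = sup_x {y*x - a*x^2 - b*x} = sup_x {(y-b)*x - a*x^2}
FOC: (y - b) - 2a*x = 0 => x* = (y - b)/(2a)
x* = (-4.9133 - 5)/(2*4) = -1.2392
f*(-4.9133) = (y-b)^2/(4a) = (-4.9133 - 5)^2/(4*4)
= 98.2735/16 = 6.1421


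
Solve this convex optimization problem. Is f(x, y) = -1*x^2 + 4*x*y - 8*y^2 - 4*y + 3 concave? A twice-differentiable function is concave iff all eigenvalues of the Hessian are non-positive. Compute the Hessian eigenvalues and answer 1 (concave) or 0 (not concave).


The Hessian of f(x,y) = -1*x^2 + 4*x*y - 8*y^2 - 4*y + 3 is:
H = [[-2, 4], [4, -16]]
Trace = -2 - 16 = -18
Determinant = -2*-16 - (4)^2 = 16
Discriminant = (-18)^2 - 4*16 = 260.0
Eigenvalues: lambda_1 = -17.0623, lambda_2 = -0.9377
The function is concave.

1


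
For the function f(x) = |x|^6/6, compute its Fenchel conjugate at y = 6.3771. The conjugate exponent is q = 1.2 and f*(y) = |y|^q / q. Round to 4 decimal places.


The conjugate exponent q satisfies 1/p + 1/q = 1.
p = 6, so q = 6/(6 - 1) = 1.2
|y|^q = 6.3771^1.2 = 9.2374
f*(6.3771) = 9.2374 / 1.2 = 7.6978


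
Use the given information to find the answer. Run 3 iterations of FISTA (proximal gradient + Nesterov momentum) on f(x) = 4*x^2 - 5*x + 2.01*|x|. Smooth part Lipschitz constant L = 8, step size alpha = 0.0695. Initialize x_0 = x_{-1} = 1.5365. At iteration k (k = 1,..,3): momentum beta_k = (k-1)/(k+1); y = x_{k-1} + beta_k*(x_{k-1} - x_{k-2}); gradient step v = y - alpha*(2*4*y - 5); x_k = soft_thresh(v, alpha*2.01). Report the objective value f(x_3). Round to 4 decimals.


FISTA on f(x) = 4*x^2 - 5*x + 2.01*|x|
L = 8, alpha = 0.0695
Iteration 1: beta = 0.0, y = 1.5365 + 0.0*(1.5365 - 1.5365) = 1.5365
  grad(y) = 7.292, v = y - alpha*grad = 1.0297
  prox(v) = soft_thresh(1.0297, 0.1397) = 0.89
Iteration 2: beta = 0.3333, y = 0.89 + 0.3333*(0.89 - 1.5365) = 0.6745
  grad(y) = 0.3961, v = y - alpha*grad = 0.647
  prox(v) = soft_thresh(0.647, 0.1397) = 0.5073
Iteration 3: beta = 0.5, y = 0.5073 + 0.5*(0.5073 - 0.89) = 0.3159
  grad(y) = -2.4726, v = y - alpha*grad = 0.4878
  prox(v) = soft_thresh(0.4878, 0.1397) = 0.3481
f(x_3) = 4*0.3481^2 - 5*0.3481 + 2.01*|0.3481| = -0.5561


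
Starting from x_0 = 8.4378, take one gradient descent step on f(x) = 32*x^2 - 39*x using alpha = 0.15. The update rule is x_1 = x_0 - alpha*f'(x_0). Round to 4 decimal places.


We compute the gradient at x_0 and apply the update.
f'(x) = 64*x - 39
f'(8.4378) = 64*8.4378 - 39 = 501.0192
x_1 = 8.4378 - 0.15*501.0192 = -66.7151


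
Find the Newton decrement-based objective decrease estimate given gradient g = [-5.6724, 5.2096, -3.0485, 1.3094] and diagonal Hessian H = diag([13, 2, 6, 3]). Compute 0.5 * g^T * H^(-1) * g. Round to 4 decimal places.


Step 1: H is diagonal, so H^(-1) * g = [-0.4363, 2.6048, -0.5081, 0.4365].
Step 2: g^T H^(-1) g = sum_i g_i^2 / H_ii
  = (-5.6724)^2/13 + (5.2096)^2/2 + (-3.0485)^2/6 + (1.3094)^2/3
  = 2.4751 + 13.57 + 1.5489 + 0.5715 = 18.1655
Step 3: Objective decrease = 0.5 * g^T H^(-1) g = 9.0827


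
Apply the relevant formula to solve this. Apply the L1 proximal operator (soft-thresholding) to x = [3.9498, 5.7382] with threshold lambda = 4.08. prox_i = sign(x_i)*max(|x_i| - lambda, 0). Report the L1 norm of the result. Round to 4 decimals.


Soft-thresholding with lambda = 4.08:
prox(3.9498) = sign(3.9498)*max(|3.9498| - 4.08, 0) = 0.0
prox(5.7382) = sign(5.7382)*max(|5.7382| - 4.08, 0) = 1.6582
prox(x) = [0.0, 1.6582]
||prox(x)||_1 = 0.0 + 1.6582 = 1.6582


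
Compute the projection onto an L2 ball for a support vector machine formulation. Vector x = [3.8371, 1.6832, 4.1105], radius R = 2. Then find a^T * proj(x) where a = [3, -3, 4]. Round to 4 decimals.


Step 1: Compute ||x|| (intermediates to 6 decimals).
||x|| = sqrt(3.8371^2 + 1.6832^2 + 4.1105^2) = 5.869643
Step 2: Project.
Since ||x|| > R, scale = R/||x|| = 2/5.869643 = 0.340736, proj(x) = scale * x
proj(x) = [1.307438, 0.573527, 1.400595]
Step 3: Dot product.
a^T * proj(x) = 3*1.307438 - 3*0.573527 + 4*1.400595 = 7.8041


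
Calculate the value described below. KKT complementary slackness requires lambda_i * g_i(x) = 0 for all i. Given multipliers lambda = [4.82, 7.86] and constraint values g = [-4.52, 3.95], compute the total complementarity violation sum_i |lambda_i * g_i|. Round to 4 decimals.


KKT complementary slackness check:
lambda_1 * g_1 = 4.82 * -4.52 = -21.7864
lambda_2 * g_2 = 7.86 * 3.95 = 31.047
Total violation = 21.7864 + 31.047 = 52.8334


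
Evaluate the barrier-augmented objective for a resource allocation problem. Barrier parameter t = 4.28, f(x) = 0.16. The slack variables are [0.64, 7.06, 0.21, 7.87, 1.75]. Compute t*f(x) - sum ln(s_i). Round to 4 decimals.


Step 1: Compute log-barrier.
ln values: [-0.4463, 1.9544, -1.5606, 2.0631, 0.5596]
phi = -(-0.4463 + 1.9544 - 1.5606 + 2.0631 + 0.5596) = -2.5702
Step 2: Compute augmented objective.
t*f(x) = 4.28*0.16 = 0.6848
Total = 0.6848 - 2.5702 = -1.8854


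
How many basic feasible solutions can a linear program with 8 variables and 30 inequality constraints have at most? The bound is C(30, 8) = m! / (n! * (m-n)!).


Each vertex corresponds to some choice of n active constraints out of m, so the number of vertices is at most C(m, n) = m! / (n!(m-n)!).
m = 30, n = 8
Numerator: 30 * 29 * 28 * 27 * 26 * 25 * 24 * 23
Denominator: 8! = 40320
C(30, 8) = 5852925


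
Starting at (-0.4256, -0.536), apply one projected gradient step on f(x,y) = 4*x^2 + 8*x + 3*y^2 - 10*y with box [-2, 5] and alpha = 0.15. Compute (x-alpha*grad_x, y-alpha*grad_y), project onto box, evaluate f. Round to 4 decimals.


Step 1: Compute gradient at (-0.4256, -0.536).
grad_x = 2*4*-0.4256 + 8 = 4.5952
grad_y = 2*3*-0.536 - 10 = -13.216
Step 2: Gradient step.
x_raw = -0.4256 - 0.15*4.5952 = -1.1149
y_raw = -0.536 - 0.15*-13.216 = 1.4464
Step 3: Project onto [-2, 5].
x_proj = clip(-1.1149) = -1.1149
y_proj = clip(1.4464) = 1.4464
Step 4: Evaluate f.
f(-1.1149, 1.4464) = -12.135


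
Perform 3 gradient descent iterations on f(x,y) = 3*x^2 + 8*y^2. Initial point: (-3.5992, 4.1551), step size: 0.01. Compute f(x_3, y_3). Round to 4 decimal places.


Gradient descent on f(x,y) = 3*x^2 + 8*y^2.
Starting point: (-3.5992, 4.1551), alpha = 0.01
Step 1: grad_x = 2*3*-3.5992 = -21.5952, grad_y = 2*8*4.1551 = 66.4816
  x_1 = -3.5992 - 0.01*-21.5952 = -3.3832
  y_1 = 4.1551 - 0.01*66.4816 = 3.4903
Step 2: grad_x = 2*3*-3.3832 = -20.2995, grad_y = 2*8*3.4903 = 55.8445
  x_2 = -3.3832 - 0.01*-20.2995 = -3.1803
  y_2 = 3.4903 - 0.01*55.8445 = 2.9318
Step 3: grad_x = 2*3*-3.1803 = -19.0815, grad_y = 2*8*2.9318 = 46.9094
  x_3 = -3.1803 - 0.01*-19.0815 = -2.9894
  y_3 = 2.9318 - 0.01*46.9094 = 2.4627
f(-2.9894, 2.4627) = 3*(-2.9894)^2 + 8*2.4627^2 = 75.3311


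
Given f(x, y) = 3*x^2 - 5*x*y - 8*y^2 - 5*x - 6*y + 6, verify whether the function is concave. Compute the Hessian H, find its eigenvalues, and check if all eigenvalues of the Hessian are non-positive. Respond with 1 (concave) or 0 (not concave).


The Hessian of f(x,y) = 3*x^2 - 5*x*y - 8*y^2 - 5*x - 6*y + 6 is:
H = [[6, -5], [-5, -16]]
Trace = 6 - 16 = -10
Determinant = 6*-16 - (-5)^2 = -121
Discriminant = (-10)^2 - 4*-121 = 584.0
Eigenvalues: lambda_1 = -17.083, lambda_2 = 7.083
The function is not concave.

0


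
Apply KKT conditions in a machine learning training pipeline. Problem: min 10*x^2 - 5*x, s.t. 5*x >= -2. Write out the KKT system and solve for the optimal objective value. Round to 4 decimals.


Step 1: Try lambda = 0 (constraint inactive).
Stationarity: 2*10*x - 5 = 0
x* = 5/(2*10) = 0.25
Check constraint: 5*0.25 = 1.25 >= -2 -- satisfied.
Step 2: Compute optimal value.
f(x*) = 10*0.25^2 - 5*0.25 = -0.625


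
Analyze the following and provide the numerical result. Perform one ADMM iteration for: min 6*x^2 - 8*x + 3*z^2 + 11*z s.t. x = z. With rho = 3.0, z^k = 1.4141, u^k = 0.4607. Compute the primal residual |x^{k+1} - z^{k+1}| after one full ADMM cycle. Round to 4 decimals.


ADMM iteration with rho = 3.0, z^k = 1.4141, u^k = 0.4607
Step 1: x-update.
Minimize 6*x^2 - 8*x + (3.0/2)*(x - 1.4141 + 0.4607)^2
FOC: (2*6 + 3.0)*x = 8 + 3.0*(1.4141 - 0.4607)
x^{k+1} = 0.724
Step 2: z-update.
Minimize 3*z^2 + 11*z + (3.0/2)*(0.724 - z + 0.4607)^2
FOC: (2*3 + 3.0)*z = -11 + 3.0*(0.724 + 0.4607)
z^{k+1} = -0.8273
Step 3: u-update.
u^{k+1} = 0.4607 + 0.724 + 0.8273 = 2.012
Step 4: Primal residual = |0.724 + 0.8273| = 1.5513


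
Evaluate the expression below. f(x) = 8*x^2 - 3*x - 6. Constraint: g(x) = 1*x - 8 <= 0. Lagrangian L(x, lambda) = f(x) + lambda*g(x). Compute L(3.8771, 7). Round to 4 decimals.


Step 1: Evaluate f(x).
f(3.8771) = 8*3.8771^2 - 3*3.8771 - 6 = 102.6239
Step 2: Evaluate g(x).
g(3.8771) = 1*3.8771 - 8 = -4.1229
Step 3: Compute Lagrangian.
L = 102.6239 + 7*-4.1229 = 73.7636


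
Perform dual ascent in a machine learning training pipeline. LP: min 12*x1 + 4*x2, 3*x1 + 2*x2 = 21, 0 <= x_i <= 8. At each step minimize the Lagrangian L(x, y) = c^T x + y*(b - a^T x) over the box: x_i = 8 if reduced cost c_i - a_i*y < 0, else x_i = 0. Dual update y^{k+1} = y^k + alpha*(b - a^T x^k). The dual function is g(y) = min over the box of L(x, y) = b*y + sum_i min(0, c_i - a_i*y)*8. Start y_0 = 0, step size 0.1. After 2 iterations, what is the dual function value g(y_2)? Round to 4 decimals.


Dual ascent for LP: min 12*x1 + 4*x2, 3*x1 + 2*x2 = 21, 0 <= x_i <= 8
Step 1: y^k = 0.0, reduced costs: (12.0, 4.0)
  x^k = (0.0, 0.0), subgradient = b - a^T x = 21.0
  y^{k+1} = 0.0 + 0.1*21.0 = 2.1
Step 2: y^k = 2.1, reduced costs: (5.7, -0.2)
  x^k = (0.0, 8.0), subgradient = b - a^T x = 5.0
  y^{k+1} = 2.1 + 0.1*5.0 = 2.6
Dual objective at y_2 = 2.6: reduced costs (4.2, -1.2), box minimizer x = (0.0, 8.0)
g(y_2) = b*y + (c1 - a1*y)*x1 + (c2 - a2*y)*x2 = 21*2.6 + 4.2*0.0 + (-1.2)*8.0 = 54.6 + 0.0 - 9.6 = 45.0


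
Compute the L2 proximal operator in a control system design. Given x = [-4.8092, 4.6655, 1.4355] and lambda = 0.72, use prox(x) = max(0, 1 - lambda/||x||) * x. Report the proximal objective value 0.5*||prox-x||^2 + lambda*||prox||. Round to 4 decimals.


Step 1: Compute ||x||.
||x|| = 6.8524
Step 2: Compute scaling factor.
scale = max(0, 1 - 0.72/6.8524) = 0.8949
Step 3: prox(x) = [-4.3039, 4.1753, 1.2847]
||prox(x)|| = 6.1324
Step 4: Proximal objective.
0.5*||prox-x||^2 = 0.2592
lambda*||prox|| = 4.4153
Total = 4.6746


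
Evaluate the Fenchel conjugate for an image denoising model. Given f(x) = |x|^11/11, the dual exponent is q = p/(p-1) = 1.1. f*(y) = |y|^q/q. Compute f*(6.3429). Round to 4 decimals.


The conjugate exponent q satisfies 1/p + 1/q = 1.
p = 11, so q = 11/(11 - 1) = 1.1
|y|^q = 6.3429^1.1 = 7.6299
f*(6.3429) = 7.6299 / 1.1 = 6.9362


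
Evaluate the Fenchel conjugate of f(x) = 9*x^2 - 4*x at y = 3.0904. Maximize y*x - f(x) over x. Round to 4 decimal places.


f*(y) = sup_x {y*x - a*x^2 - b*x} = sup_x {(y-b)*x - a*x^2}
FOC: (y - b) - 2a*x = 0 => x* = (y - b)/(2a)
x* = (3.0904 + 4)/(2*9) = 0.3939
f*(3.0904) = (y-b)^2/(4a) = (3.0904 + 4)^2/(4*9)
= 50.2738/36 = 1.3965


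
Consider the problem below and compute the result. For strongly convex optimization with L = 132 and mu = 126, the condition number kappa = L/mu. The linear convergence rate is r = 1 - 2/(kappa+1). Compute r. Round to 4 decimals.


Step 1: Compute the condition number.
kappa = L/mu = 132/126 = 1.0476
Step 2: Compute the convergence rate.
r = 1 - 2/(kappa + 1) = 1 - 2*mu/(L + mu) = (L - mu)/(L + mu) = 6/258 = 0.0233


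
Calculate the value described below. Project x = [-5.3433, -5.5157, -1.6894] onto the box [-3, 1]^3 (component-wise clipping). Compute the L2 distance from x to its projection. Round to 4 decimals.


Project each component onto [-3, 1].
clip(-5.3433) = -3.0, clip(-5.5157) = -3.0, clip(-1.6894) = -1.6894
Projection = [-3.0, -3.0, -1.6894]
Squared diffs: [5.4911, 6.3287, 0.0]
Distance = sqrt(11.8198) = 3.438


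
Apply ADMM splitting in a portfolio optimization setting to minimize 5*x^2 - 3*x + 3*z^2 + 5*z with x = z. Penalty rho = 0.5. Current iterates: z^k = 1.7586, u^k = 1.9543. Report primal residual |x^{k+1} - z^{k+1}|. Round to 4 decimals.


ADMM iteration with rho = 0.5, z^k = 1.7586, u^k = 1.9543
Step 1: x-update.
Minimize 5*x^2 - 3*x + (0.5/2)*(x - 1.7586 + 1.9543)^2
FOC: (2*5 + 0.5)*x = 3 + 0.5*(1.7586 - 1.9543)
x^{k+1} = 0.2764
Step 2: z-update.
Minimize 3*z^2 + 5*z + (0.5/2)*(0.2764 - z + 1.9543)^2
FOC: (2*3 + 0.5)*z = -5 + 0.5*(0.2764 + 1.9543)
z^{k+1} = -0.5976
Step 3: u-update.
u^{k+1} = 1.9543 + 0.2764 + 0.5976 = 2.8283
Step 4: Primal residual = |0.2764 + 0.5976| = 0.874


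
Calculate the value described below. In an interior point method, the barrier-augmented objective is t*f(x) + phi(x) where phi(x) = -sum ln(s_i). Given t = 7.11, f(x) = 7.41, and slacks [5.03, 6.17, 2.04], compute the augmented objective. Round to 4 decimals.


Step 1: Compute log-barrier.
ln values: [1.6154, 1.8197, 0.7129]
phi = -(1.6154 + 1.8197 + 0.7129) = -4.1481
Step 2: Compute augmented objective.
t*f(x) = 7.11*7.41 = 52.6851
Total = 52.6851 - 4.1481 = 48.537


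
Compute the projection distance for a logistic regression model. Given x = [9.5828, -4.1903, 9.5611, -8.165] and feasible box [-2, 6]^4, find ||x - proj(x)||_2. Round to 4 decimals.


Project each component onto [-2, 6].
clip(9.5828) = 6.0, clip(-4.1903) = -2.0, clip(9.5611) = 6.0, clip(-8.165) = -2.0
Projection = [6.0, -2.0, 6.0, -2.0]
Squared diffs: [12.8365, 4.7974, 12.6814, 38.0072]
Distance = sqrt(68.3225) = 8.2657


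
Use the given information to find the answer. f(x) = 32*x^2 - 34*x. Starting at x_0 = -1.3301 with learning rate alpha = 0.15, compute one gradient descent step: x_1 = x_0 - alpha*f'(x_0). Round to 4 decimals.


We compute the gradient at x_0 and apply the update.
f'(x) = 64*x - 34
f'(-1.3301) = 64*-1.3301 - 34 = -119.1264
x_1 = -1.3301 - 0.15*-119.1264 = 16.5389


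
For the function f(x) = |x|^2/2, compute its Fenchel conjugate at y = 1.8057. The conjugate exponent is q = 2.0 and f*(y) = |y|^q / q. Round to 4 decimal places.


The conjugate exponent q satisfies 1/p + 1/q = 1.
p = 2, so q = 2/(2 - 1) = 2.0
|y|^q = 1.8057^2.0 = 3.2606
f*(1.8057) = 3.2606 / 2.0 = 1.6303


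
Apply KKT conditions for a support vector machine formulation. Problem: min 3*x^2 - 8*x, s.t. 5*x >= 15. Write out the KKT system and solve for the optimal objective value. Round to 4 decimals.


Step 1: Try lambda = 0 (constraint inactive).
x_unc = 8/(2*3) = 1.3333
Check: 5*1.3333 = 6.6665 < 15 -- violated!
Step 2: Constraint must be active: 5*x = 15
x* = 15/5 = 3.0
lambda = (2*3*3.0 - 8)/5 = 2.0
Step 3: Compute optimal value.
f(x*) = 3*3.0^2 - 8*3.0 = 3.0


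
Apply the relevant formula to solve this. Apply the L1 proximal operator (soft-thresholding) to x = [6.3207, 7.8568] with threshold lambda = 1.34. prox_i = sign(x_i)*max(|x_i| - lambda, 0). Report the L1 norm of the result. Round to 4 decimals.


Soft-thresholding with lambda = 1.34:
prox(6.3207) = sign(6.3207)*max(|6.3207| - 1.34, 0) = 4.9807
prox(7.8568) = sign(7.8568)*max(|7.8568| - 1.34, 0) = 6.5168
prox(x) = [4.9807, 6.5168]
||prox(x)||_1 = 4.9807 + 6.5168 = 11.4975


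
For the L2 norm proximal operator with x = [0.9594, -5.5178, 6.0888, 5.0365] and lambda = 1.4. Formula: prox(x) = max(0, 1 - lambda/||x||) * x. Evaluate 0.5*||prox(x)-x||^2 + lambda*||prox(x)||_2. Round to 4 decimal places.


Step 1: Compute ||x||.
||x|| = 9.6854
Step 2: Compute scaling factor.
scale = max(0, 1 - 1.4/9.6854) = 0.8555
Step 3: prox(x) = [0.8207, -4.7202, 5.2087, 4.3085]
||prox(x)|| = 8.2854
Step 4: Proximal objective.
0.5*||prox-x||^2 = 0.98
lambda*||prox|| = 11.5996
Total = 12.5795


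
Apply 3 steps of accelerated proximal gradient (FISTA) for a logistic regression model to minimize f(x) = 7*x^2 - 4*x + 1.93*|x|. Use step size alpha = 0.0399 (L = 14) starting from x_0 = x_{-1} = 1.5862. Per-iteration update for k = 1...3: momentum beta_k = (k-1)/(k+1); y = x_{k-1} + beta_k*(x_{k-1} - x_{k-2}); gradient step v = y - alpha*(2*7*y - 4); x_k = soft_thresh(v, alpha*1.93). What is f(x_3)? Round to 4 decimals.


FISTA on f(x) = 7*x^2 - 4*x + 1.93*|x|
L = 14, alpha = 0.0399
Iteration 1: beta = 0.0, y = 1.5862 + 0.0*(1.5862 - 1.5862) = 1.5862
  grad(y) = 18.2068, v = y - alpha*grad = 0.8597
  prox(v) = soft_thresh(0.8597, 0.077) = 0.7827
Iteration 2: beta = 0.3333, y = 0.7827 + 0.3333*(0.7827 - 1.5862) = 0.5149
  grad(y) = 3.2089, v = y - alpha*grad = 0.3869
  prox(v) = soft_thresh(0.3869, 0.077) = 0.3099
Iteration 3: beta = 0.5, y = 0.3099 + 0.5*(0.3099 - 0.7827) = 0.0734
  grad(y) = -2.9717, v = y - alpha*grad = 0.192
  prox(v) = soft_thresh(0.192, 0.077) = 0.115
f(x_3) = 7*0.115^2 - 4*0.115 + 1.93*|0.115| = -0.1455


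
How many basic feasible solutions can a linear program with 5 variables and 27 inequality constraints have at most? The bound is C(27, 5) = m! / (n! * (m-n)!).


Each vertex corresponds to some choice of n active constraints out of m, so the number of vertices is at most C(m, n) = m! / (n!(m-n)!).
m = 27, n = 5
Numerator: 27 * 26 * 25 * 24 * 23
Denominator: 5! = 120
C(27, 5) = 80730


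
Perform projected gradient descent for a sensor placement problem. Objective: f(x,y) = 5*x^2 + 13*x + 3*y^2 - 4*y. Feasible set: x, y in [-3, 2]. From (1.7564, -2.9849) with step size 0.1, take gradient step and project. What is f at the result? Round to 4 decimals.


Step 1: Compute gradient at (1.7564, -2.9849).
grad_x = 2*5*1.7564 + 13 = 30.564
grad_y = 2*3*-2.9849 - 4 = -21.9094
Step 2: Gradient step.
x_raw = 1.7564 - 0.1*30.564 = -1.3
y_raw = -2.9849 - 0.1*-21.9094 = -0.794
Step 3: Project onto [-3, 2].
x_proj = clip(-1.3) = -1.3
y_proj = clip(-0.794) = -0.794
Step 4: Evaluate f.
f(-1.3, -0.794) = -3.383


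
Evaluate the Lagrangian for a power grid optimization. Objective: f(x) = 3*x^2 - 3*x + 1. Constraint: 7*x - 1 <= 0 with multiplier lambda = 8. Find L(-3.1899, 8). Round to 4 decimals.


Step 1: Evaluate f(x).
f(-3.1899) = 3*(-3.1899)^2 - 3*(-3.1899) + 1 = 41.0961
Step 2: Evaluate g(x).
g(-3.1899) = 7*-3.1899 - 1 = -23.3293
Step 3: Compute Lagrangian.
L = 41.0961 + 8*-23.3293 = -145.5383


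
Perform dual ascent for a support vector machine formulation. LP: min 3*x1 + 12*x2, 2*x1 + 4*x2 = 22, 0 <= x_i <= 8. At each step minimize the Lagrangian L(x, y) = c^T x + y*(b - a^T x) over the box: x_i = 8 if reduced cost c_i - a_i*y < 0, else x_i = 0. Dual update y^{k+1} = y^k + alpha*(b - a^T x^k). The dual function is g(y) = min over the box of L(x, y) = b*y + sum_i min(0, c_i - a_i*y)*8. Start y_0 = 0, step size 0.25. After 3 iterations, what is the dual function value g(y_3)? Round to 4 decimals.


Dual ascent for LP: min 3*x1 + 12*x2, 2*x1 + 4*x2 = 22, 0 <= x_i <= 8
Step 1: y^k = 0.0, reduced costs: (3.0, 12.0)
  x^k = (0.0, 0.0), subgradient = b - a^T x = 22.0
  y^{k+1} = 0.0 + 0.25*22.0 = 5.5
Step 2: y^k = 5.5, reduced costs: (-8.0, -10.0)
  x^k = (8.0, 8.0), subgradient = b - a^T x = -26.0
  y^{k+1} = 5.5 + 0.25*-26.0 = -1.0
Step 3: y^k = -1.0, reduced costs: (5.0, 16.0)
  x^k = (0.0, 0.0), subgradient = b - a^T x = 22.0
  y^{k+1} = -1.0 + 0.25*22.0 = 4.5
Dual objective at y_3 = 4.5: reduced costs (-6.0, -6.0), box minimizer x = (8.0, 8.0)
g(y_3) = b*y + (c1 - a1*y)*x1 + (c2 - a2*y)*x2 = 22*4.5 + (-6.0)*8.0 + (-6.0)*8.0 = 99.0 - 48.0 - 48.0 = 3.0


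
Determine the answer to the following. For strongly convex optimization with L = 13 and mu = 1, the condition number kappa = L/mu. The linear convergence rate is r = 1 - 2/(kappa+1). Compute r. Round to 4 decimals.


Step 1: Compute the condition number.
kappa = L/mu = 13/1 = 13.0
Step 2: Compute the convergence rate.
r = 1 - 2/(kappa + 1) = 1 - 2*mu/(L + mu) = (L - mu)/(L + mu) = 12/14 = 0.8571


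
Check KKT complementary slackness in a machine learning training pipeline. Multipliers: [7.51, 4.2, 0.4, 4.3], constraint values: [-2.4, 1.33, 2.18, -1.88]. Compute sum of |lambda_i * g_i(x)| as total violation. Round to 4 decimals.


KKT complementary slackness check:
lambda_1 * g_1 = 7.51 * -2.4 = -18.024
lambda_2 * g_2 = 4.2 * 1.33 = 5.586
lambda_3 * g_3 = 0.4 * 2.18 = 0.872
lambda_4 * g_4 = 4.3 * -1.88 = -8.084
Total violation = 18.024 + 5.586 + 0.872 + 8.084 = 32.566


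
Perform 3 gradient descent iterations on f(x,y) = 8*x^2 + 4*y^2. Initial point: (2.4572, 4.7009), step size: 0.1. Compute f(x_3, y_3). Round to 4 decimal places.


Gradient descent on f(x,y) = 8*x^2 + 4*y^2.
Starting point: (2.4572, 4.7009), alpha = 0.1
Step 1: grad_x = 2*8*2.4572 = 39.3152, grad_y = 2*4*4.7009 = 37.6072
  x_1 = 2.4572 - 0.1*39.3152 = -1.4743
  y_1 = 4.7009 - 0.1*37.6072 = 0.9402
Step 2: grad_x = 2*8*-1.4743 = -23.5891, grad_y = 2*4*0.9402 = 7.5214
  x_2 = -1.4743 - 0.1*-23.5891 = 0.8846
  y_2 = 0.9402 - 0.1*7.5214 = 0.188
Step 3: grad_x = 2*8*0.8846 = 14.1535, grad_y = 2*4*0.188 = 1.5043
  x_3 = 0.8846 - 0.1*14.1535 = -0.5308
  y_3 = 0.188 - 0.1*1.5043 = 0.0376
f(-0.5308, 0.0376) = 8*(-0.5308)^2 + 4*0.0376^2 = 2.2593


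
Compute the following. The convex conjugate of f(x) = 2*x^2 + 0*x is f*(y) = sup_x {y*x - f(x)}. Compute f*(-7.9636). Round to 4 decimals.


f*(y) = sup_x {y*x - a*x^2 - b*x} = sup_x {(y-b)*x - a*x^2}
FOC: (y - b) - 2a*x = 0 => x* = (y - b)/(2a)
x* = (-7.9636 - 0)/(2*2) = -1.9909
f*(-7.9636) = (y-b)^2/(4a) = (-7.9636 - 0)^2/(4*2)
= 63.4189/8 = 7.9274


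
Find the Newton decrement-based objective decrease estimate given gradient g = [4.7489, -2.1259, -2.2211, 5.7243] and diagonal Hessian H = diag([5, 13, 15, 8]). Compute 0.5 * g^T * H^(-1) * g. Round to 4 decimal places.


Step 1: H is diagonal, so H^(-1) * g = [0.9498, -0.1635, -0.1481, 0.7155].
Step 2: g^T H^(-1) g = sum_i g_i^2 / H_ii
  = (4.7489)^2/5 + (-2.1259)^2/13 + (-2.2211)^2/15 + (5.7243)^2/8
  = 4.5104 + 0.3477 + 0.3289 + 4.096 = 9.2829
Step 3: Objective decrease = 0.5 * g^T H^(-1) g = 4.6414


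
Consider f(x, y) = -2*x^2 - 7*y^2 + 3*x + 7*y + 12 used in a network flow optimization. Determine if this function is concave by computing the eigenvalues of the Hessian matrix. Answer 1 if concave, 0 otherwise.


The Hessian of f(x,y) = -2*x^2 - 7*y^2 + 3*x + 7*y + 12 is:
H = [[-4, 0], [0, -14]]
Trace = -4 - 14 = -18
Determinant = -4*-14 - (0)^2 = 56
Discriminant = (-18)^2 - 4*56 = 100.0
Eigenvalues: lambda_1 = -14.0, lambda_2 = -4.0
The function is concave.

1


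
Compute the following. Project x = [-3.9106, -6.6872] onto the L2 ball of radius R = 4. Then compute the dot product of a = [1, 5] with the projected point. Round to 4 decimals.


Step 1: Compute ||x|| (intermediates to 6 decimals).
||x|| = sqrt((-3.9106)^2 + (-6.6872)^2) = 7.746705
Step 2: Project.
Since ||x|| > R, scale = R/||x|| = 4/7.746705 = 0.516349, proj(x) = scale * x
proj(x) = [-2.019234, -3.452929]
Step 3: Dot product.
a^T * proj(x) = 1*(-2.019234) + 5*(-3.452929) = -19.2839


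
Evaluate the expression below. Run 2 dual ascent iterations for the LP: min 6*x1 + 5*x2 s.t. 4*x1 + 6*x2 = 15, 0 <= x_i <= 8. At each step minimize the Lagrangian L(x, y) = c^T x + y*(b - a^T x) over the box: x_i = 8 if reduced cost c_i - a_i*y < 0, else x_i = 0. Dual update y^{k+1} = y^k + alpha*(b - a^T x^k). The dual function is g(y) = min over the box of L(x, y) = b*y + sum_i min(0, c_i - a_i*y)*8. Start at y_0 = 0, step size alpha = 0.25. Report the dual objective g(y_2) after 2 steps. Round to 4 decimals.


Dual ascent for LP: min 6*x1 + 5*x2, 4*x1 + 6*x2 = 15, 0 <= x_i <= 8
Step 1: y^k = 0.0, reduced costs: (6.0, 5.0)
  x^k = (0.0, 0.0), subgradient = b - a^T x = 15.0
  y^{k+1} = 0.0 + 0.25*15.0 = 3.75
Step 2: y^k = 3.75, reduced costs: (-9.0, -17.5)
  x^k = (8.0, 8.0), subgradient = b - a^T x = -65.0
  y^{k+1} = 3.75 + 0.25*-65.0 = -12.5
Dual objective at y_2 = -12.5: reduced costs (56.0, 80.0), box minimizer x = (0.0, 0.0)
g(y_2) = b*y + (c1 - a1*y)*x1 + (c2 - a2*y)*x2 = 15*(-12.5) + 56.0*0.0 + 80.0*0.0 = -187.5 + 0.0 + 0.0 = -187.5


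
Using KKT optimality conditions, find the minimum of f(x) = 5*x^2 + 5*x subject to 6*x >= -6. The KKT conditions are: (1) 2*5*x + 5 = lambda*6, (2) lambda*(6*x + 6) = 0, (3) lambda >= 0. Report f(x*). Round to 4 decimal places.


Step 1: Try lambda = 0 (constraint inactive).
Stationarity: 2*5*x + 5 = 0
x* = -5/(2*5) = -0.5
Check constraint: 6*-0.5 = -3.0 >= -6 -- satisfied.
Step 2: Compute optimal value.
f(x*) = 5*(-0.5)^2 + 5*(-0.5) = -1.25


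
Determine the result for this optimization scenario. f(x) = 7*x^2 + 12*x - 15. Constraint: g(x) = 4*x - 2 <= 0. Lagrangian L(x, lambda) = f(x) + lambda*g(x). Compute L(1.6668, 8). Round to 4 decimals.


Step 1: Evaluate f(x).
f(1.6668) = 7*1.6668^2 + 12*1.6668 - 15 = 24.4492
Step 2: Evaluate g(x).
g(1.6668) = 4*1.6668 - 2 = 4.6672
Step 3: Compute Lagrangian.
L = 24.4492 + 8*4.6672 = 61.7868


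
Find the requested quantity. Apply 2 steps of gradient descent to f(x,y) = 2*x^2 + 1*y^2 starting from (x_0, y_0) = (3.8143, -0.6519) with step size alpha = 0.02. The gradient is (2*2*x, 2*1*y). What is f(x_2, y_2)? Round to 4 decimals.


Gradient descent on f(x,y) = 2*x^2 + 1*y^2.
Starting point: (3.8143, -0.6519), alpha = 0.02
Step 1: grad_x = 2*2*3.8143 = 15.2572, grad_y = 2*1*-0.6519 = -1.3038
  x_1 = 3.8143 - 0.02*15.2572 = 3.5092
  y_1 = -0.6519 - 0.02*-1.3038 = -0.6258
Step 2: grad_x = 2*2*3.5092 = 14.0366, grad_y = 2*1*-0.6258 = -1.2516
  x_2 = 3.5092 - 0.02*14.0366 = 3.2284
  y_2 = -0.6258 - 0.02*-1.2516 = -0.6008
f(3.2284, -0.6008) = 2*3.2284^2 + 1*(-0.6008)^2 = 21.2064


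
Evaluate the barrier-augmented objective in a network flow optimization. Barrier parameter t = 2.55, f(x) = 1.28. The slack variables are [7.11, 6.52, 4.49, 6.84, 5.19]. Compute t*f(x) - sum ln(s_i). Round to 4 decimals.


Step 1: Compute log-barrier.
ln values: [1.9615, 1.8749, 1.5019, 1.9228, 1.6467]
phi = -(1.9615 + 1.8749 + 1.5019 + 1.9228 + 1.6467) = -8.9078
Step 2: Compute augmented objective.
t*f(x) = 2.55*1.28 = 3.264
Total = 3.264 - 8.9078 = -5.6438


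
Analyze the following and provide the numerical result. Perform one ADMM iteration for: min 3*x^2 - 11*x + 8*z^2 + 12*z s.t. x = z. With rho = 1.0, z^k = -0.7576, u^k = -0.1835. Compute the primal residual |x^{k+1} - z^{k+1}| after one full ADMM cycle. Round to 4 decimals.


ADMM iteration with rho = 1.0, z^k = -0.7576, u^k = -0.1835
Step 1: x-update.
Minimize 3*x^2 - 11*x + (1.0/2)*(x + 0.7576 - 0.1835)^2
FOC: (2*3 + 1.0)*x = 11 + 1.0*(-0.7576 + 0.1835)
x^{k+1} = 1.4894
Step 2: z-update.
Minimize 8*z^2 + 12*z + (1.0/2)*(1.4894 - z - 0.1835)^2
FOC: (2*8 + 1.0)*z = -12 + 1.0*(1.4894 - 0.1835)
z^{k+1} = -0.6291
Step 3: u-update.
u^{k+1} = -0.1835 + 1.4894 + 0.6291 = 1.935
Step 4: Primal residual = |1.4894 + 0.6291| = 2.1185


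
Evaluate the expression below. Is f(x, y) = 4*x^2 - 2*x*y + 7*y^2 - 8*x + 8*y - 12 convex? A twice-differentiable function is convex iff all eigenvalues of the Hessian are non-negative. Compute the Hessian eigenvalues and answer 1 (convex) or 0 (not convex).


The Hessian of f(x,y) = 4*x^2 - 2*x*y + 7*y^2 - 8*x + 8*y - 12 is:
H = [[8, -2], [-2, 14]]
Trace = 8 + 14 = 22
Determinant = 8*14 - (-2)^2 = 108
Discriminant = (22)^2 - 4*108 = 52.0
Eigenvalues: lambda_1 = 7.3944, lambda_2 = 14.6056
The function is convex.

1


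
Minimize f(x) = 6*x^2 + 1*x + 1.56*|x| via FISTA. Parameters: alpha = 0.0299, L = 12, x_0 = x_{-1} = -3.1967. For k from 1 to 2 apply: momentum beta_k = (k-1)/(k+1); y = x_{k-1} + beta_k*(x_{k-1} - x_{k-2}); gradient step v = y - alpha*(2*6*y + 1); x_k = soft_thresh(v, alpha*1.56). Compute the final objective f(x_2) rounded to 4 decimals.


FISTA on f(x) = 6*x^2 + 1*x + 1.56*|x|
L = 12, alpha = 0.0299
Iteration 1: beta = 0.0, y = -3.1967 + 0.0*(-3.1967 + 3.1967) = -3.1967
  grad(y) = -37.3604, v = y - alpha*grad = -2.0796
  prox(v) = soft_thresh(-2.0796, 0.0466) = -2.033
Iteration 2: beta = 0.3333, y = -2.033 + 0.3333*(-2.033 + 3.1967) = -1.6451
  grad(y) = -18.7409, v = y - alpha*grad = -1.0847
  prox(v) = soft_thresh(-1.0847, 0.0466) = -1.0381
f(x_2) = 6*(-1.0381)^2 + 1*(-1.0381) + 1.56*|-1.0381| = 7.0469


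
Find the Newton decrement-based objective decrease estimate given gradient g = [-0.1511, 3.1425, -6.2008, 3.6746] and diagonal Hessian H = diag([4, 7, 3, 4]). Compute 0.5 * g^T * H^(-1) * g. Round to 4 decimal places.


Step 1: H is diagonal, so H^(-1) * g = [-0.0378, 0.4489, -2.0669, 0.9187].
Step 2: g^T H^(-1) g = sum_i g_i^2 / H_ii
  = (-0.1511)^2/4 + (3.1425)^2/7 + (-6.2008)^2/3 + (3.6746)^2/4
  = 0.0057 + 1.4108 + 12.8166 + 3.3757 = 17.6088
Step 3: Objective decrease = 0.5 * g^T H^(-1) g = 8.8044


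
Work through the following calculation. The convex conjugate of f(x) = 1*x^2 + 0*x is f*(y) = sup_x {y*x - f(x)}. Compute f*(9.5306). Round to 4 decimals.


f*(y) = sup_x {y*x - a*x^2 - b*x} = sup_x {(y-b)*x - a*x^2}
FOC: (y - b) - 2a*x = 0 => x* = (y - b)/(2a)
x* = (9.5306 - 0)/(2*1) = 4.7653
f*(9.5306) = (y-b)^2/(4a) = (9.5306 - 0)^2/(4*1)
= 90.8323/4 = 22.7081


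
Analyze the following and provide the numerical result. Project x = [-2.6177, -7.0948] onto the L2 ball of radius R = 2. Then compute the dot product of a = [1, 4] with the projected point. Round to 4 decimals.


Step 1: Compute ||x|| (intermediates to 6 decimals).
||x|| = sqrt((-2.6177)^2 + (-7.0948)^2) = 7.562311
Step 2: Project.
Since ||x|| > R, scale = R/||x|| = 2/7.562311 = 0.264469, proj(x) = scale * x
proj(x) = [-0.692301, -1.876355]
Step 3: Dot product.
a^T * proj(x) = 1*(-0.692301) + 4*(-1.876355) = -8.1977


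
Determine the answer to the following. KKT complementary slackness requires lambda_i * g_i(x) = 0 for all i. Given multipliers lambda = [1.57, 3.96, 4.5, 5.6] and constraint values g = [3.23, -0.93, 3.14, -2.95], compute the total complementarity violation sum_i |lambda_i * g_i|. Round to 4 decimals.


KKT complementary slackness check:
lambda_1 * g_1 = 1.57 * 3.23 = 5.0711
lambda_2 * g_2 = 3.96 * -0.93 = -3.6828
lambda_3 * g_3 = 4.5 * 3.14 = 14.13
lambda_4 * g_4 = 5.6 * -2.95 = -16.52
Total violation = 5.0711 + 3.6828 + 14.13 + 16.52 = 39.4039


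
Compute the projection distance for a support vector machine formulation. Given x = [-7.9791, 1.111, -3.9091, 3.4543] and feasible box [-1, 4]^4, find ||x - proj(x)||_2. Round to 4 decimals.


Project each component onto [-1, 4].
clip(-7.9791) = -1.0, clip(1.111) = 1.111, clip(-3.9091) = -1.0, clip(3.4543) = 3.4543
Projection = [-1.0, 1.111, -1.0, 3.4543]
Squared diffs: [48.7078, 0.0, 8.4629, 0.0]
Distance = sqrt(57.1707) = 7.5611


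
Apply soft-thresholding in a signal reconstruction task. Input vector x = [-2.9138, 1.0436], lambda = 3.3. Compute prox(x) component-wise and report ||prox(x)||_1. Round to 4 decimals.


Soft-thresholding with lambda = 3.3:
prox(-2.9138) = sign(-2.9138)*max(|-2.9138| - 3.3, 0) = 0.0
prox(1.0436) = sign(1.0436)*max(|1.0436| - 3.3, 0) = 0.0
prox(x) = [0.0, 0.0]
||prox(x)||_1 = 0.0 + 0.0 = 0.0


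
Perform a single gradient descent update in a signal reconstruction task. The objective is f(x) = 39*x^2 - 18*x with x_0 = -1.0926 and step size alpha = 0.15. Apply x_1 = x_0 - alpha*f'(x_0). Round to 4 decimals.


We compute the gradient at x_0 and apply the update.
f'(x) = 78*x - 18
f'(-1.0926) = 78*-1.0926 - 18 = -103.2228
x_1 = -1.0926 - 0.15*-103.2228 = 14.3908


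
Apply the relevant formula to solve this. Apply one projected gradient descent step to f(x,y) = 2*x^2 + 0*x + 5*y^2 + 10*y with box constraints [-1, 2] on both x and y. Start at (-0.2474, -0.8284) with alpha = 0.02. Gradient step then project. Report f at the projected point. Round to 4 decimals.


Step 1: Compute gradient at (-0.2474, -0.8284).
grad_x = 2*2*-0.2474 + 0 = -0.9896
grad_y = 2*5*-0.8284 + 10 = 1.716
Step 2: Gradient step.
x_raw = -0.2474 - 0.02*-0.9896 = -0.2276
y_raw = -0.8284 - 0.02*1.716 = -0.8627
Step 3: Project onto [-1, 2].
x_proj = clip(-0.2276) = -0.2276
y_proj = clip(-0.8627) = -0.8627
Step 4: Evaluate f.
f(-0.2276, -0.8627) = -4.8022


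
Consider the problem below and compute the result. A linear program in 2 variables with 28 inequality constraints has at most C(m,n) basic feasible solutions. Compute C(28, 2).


Each vertex corresponds to some choice of n active constraints out of m, so the number of vertices is at most C(m, n) = m! / (n!(m-n)!).
m = 28, n = 2
Numerator: 28 * 27
Denominator: 2! = 2
C(28, 2) = 378


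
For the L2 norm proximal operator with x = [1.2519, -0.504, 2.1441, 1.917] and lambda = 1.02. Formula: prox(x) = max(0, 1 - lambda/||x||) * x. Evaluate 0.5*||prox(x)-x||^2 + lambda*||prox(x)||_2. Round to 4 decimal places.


Step 1: Compute ||x||.
||x|| = 3.177
Step 2: Compute scaling factor.
scale = max(0, 1 - 1.02/3.177) = 0.6789
Step 3: prox(x) = [0.85, -0.3422, 1.4557, 1.3015]
||prox(x)|| = 2.157
Step 4: Proximal objective.
0.5*||prox-x||^2 = 0.5202
lambda*||prox|| = 2.2001
Total = 2.7203


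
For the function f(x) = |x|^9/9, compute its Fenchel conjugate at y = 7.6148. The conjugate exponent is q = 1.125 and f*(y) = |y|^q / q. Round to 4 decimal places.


The conjugate exponent q satisfies 1/p + 1/q = 1.
p = 9, so q = 9/(9 - 1) = 1.125
|y|^q = 7.6148^1.125 = 9.8144
f*(7.6148) = 9.8144 / 1.125 = 8.724


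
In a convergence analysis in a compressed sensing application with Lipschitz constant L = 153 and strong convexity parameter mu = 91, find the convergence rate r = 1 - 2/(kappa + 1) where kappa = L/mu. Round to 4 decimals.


Step 1: Compute the condition number.
kappa = L/mu = 153/91 = 1.6813
Step 2: Compute the convergence rate.
r = 1 - 2/(kappa + 1) = 1 - 2*mu/(L + mu) = (L - mu)/(L + mu) = 62/244 = 0.2541


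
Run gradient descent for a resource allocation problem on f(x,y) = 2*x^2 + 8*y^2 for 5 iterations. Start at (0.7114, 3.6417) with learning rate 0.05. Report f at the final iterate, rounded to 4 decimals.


Gradient descent on f(x,y) = 2*x^2 + 8*y^2.
Starting point: (0.7114, 3.6417), alpha = 0.05
Step 1: grad_x = 2*2*0.7114 = 2.8456, grad_y = 2*8*3.6417 = 58.2672
  x_1 = 0.7114 - 0.05*2.8456 = 0.5691
  y_1 = 3.6417 - 0.05*58.2672 = 0.7283
Step 2: grad_x = 2*2*0.5691 = 2.2765, grad_y = 2*8*0.7283 = 11.6534
  x_2 = 0.5691 - 0.05*2.2765 = 0.4553
  y_2 = 0.7283 - 0.05*11.6534 = 0.1457
Step 3: grad_x = 2*2*0.4553 = 1.8212, grad_y = 2*8*0.1457 = 2.3307
  x_3 = 0.4553 - 0.05*1.8212 = 0.3642
  y_3 = 0.1457 - 0.05*2.3307 = 0.0291
Step 4: grad_x = 2*2*0.3642 = 1.4569, grad_y = 2*8*0.0291 = 0.4661
  x_4 = 0.3642 - 0.05*1.4569 = 0.2914
  y_4 = 0.0291 - 0.05*0.4661 = 0.0058
Step 5: grad_x = 2*2*0.2914 = 1.1656, grad_y = 2*8*0.0058 = 0.0932
  x_5 = 0.2914 - 0.05*1.1656 = 0.2331
  y_5 = 0.0058 - 0.05*0.0932 = 0.0012
f(0.2331, 0.0012) = 2*0.2331^2 + 8*0.0012^2 = 0.1087


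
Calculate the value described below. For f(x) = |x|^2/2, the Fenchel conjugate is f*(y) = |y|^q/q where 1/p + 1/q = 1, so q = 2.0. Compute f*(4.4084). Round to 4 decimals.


The conjugate exponent q satisfies 1/p + 1/q = 1.
p = 2, so q = 2/(2 - 1) = 2.0
|y|^q = 4.4084^2.0 = 19.434
f*(4.4084) = 19.434 / 2.0 = 9.717


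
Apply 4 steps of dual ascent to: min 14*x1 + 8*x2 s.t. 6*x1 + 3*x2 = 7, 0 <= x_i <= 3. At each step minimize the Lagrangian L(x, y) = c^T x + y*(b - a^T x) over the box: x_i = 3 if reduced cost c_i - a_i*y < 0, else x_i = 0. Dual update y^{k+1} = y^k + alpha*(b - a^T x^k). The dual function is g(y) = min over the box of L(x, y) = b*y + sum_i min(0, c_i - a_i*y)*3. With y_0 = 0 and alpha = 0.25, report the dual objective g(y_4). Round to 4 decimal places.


Dual ascent for LP: min 14*x1 + 8*x2, 6*x1 + 3*x2 = 7, 0 <= x_i <= 3
Step 1: y^k = 0.0, reduced costs: (14.0, 8.0)
  x^k = (0.0, 0.0), subgradient = b - a^T x = 7.0
  y^{k+1} = 0.0 + 0.25*7.0 = 1.75
Step 2: y^k = 1.75, reduced costs: (3.5, 2.75)
  x^k = (0.0, 0.0), subgradient = b - a^T x = 7.0
  y^{k+1} = 1.75 + 0.25*7.0 = 3.5
Step 3: y^k = 3.5, reduced costs: (-7.0, -2.5)
  x^k = (3.0, 3.0), subgradient = b - a^T x = -20.0
  y^{k+1} = 3.5 + 0.25*-20.0 = -1.5
Step 4: y^k = -1.5, reduced costs: (23.0, 12.5)
  x^k = (0.0, 0.0), subgradient = b - a^T x = 7.0
  y^{k+1} = -1.5 + 0.25*7.0 = 0.25
Dual objective at y_4 = 0.25: reduced costs (12.5, 7.25), box minimizer x = (0.0, 0.0)
g(y_4) = b*y + (c1 - a1*y)*x1 + (c2 - a2*y)*x2 = 7*0.25 + 12.5*0.0 + 7.25*0.0 = 1.75 + 0.0 + 0.0 = 1.75


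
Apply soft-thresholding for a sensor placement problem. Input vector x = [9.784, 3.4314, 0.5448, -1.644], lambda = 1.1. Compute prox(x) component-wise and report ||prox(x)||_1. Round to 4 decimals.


Soft-thresholding with lambda = 1.1:
prox(9.784) = sign(9.784)*max(|9.784| - 1.1, 0) = 8.684
prox(3.4314) = sign(3.4314)*max(|3.4314| - 1.1, 0) = 2.3314
prox(0.5448) = sign(0.5448)*max(|0.5448| - 1.1, 0) = 0.0
prox(-1.644) = sign(-1.644)*max(|-1.644| - 1.1, 0) = -0.544
prox(x) = [8.684, 2.3314, 0.0, -0.544]
||prox(x)||_1 = 8.684 + 2.3314 + 0.0 + 0.544 = 11.5594


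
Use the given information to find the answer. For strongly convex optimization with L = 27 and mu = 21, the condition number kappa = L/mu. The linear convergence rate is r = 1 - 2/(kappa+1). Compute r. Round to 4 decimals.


Step 1: Compute the condition number.
kappa = L/mu = 27/21 = 1.2857
Step 2: Compute the convergence rate.
r = 1 - 2/(kappa + 1) = 1 - 2*mu/(L + mu) = (L - mu)/(L + mu) = 6/48 = 0.125


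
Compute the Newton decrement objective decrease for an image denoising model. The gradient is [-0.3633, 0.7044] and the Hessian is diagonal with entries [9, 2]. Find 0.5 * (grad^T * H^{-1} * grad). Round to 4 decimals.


Step 1: H is diagonal, so H^(-1) * g = [-0.0404, 0.3522].
Step 2: g^T H^(-1) g = sum_i g_i^2 / H_ii
  = (-0.3633)^2/9 + (0.7044)^2/2
  = 0.0147 + 0.2481 = 0.2628
Step 3: Objective decrease = 0.5 * g^T H^(-1) g = 0.1314


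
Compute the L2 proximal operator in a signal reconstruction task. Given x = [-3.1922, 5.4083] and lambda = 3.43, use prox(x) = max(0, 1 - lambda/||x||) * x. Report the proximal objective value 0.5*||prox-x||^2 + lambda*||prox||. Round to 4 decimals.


Step 1: Compute ||x||.
||x|| = 6.2801
Step 2: Compute scaling factor.
scale = max(0, 1 - 3.43/6.2801) = 0.4538
Step 3: prox(x) = [-1.4487, 2.4545]
||prox(x)|| = 2.8501
Step 4: Proximal objective.
0.5*||prox-x||^2 = 5.8825
lambda*||prox|| = 9.7758
Total = 15.6583


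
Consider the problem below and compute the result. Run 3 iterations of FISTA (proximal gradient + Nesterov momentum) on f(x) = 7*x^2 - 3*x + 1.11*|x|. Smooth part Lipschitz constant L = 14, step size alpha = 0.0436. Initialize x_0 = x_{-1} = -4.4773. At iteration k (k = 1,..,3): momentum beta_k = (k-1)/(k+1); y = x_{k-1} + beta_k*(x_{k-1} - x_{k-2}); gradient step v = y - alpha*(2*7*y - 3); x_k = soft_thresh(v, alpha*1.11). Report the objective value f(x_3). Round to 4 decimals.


FISTA on f(x) = 7*x^2 - 3*x + 1.11*|x|
L = 14, alpha = 0.0436
Iteration 1: beta = 0.0, y = -4.4773 + 0.0*(-4.4773 + 4.4773) = -4.4773
  grad(y) = -65.6822, v = y - alpha*grad = -1.6136
  prox(v) = soft_thresh(-1.6136, 0.0484) = -1.5652
Iteration 2: beta = 0.3333, y = -1.5652 + 0.3333*(-1.5652 + 4.4773) = -0.5944
  grad(y) = -11.3223, v = y - alpha*grad = -0.1008
  prox(v) = soft_thresh(-0.1008, 0.0484) = -0.0524
Iteration 3: beta = 0.5, y = -0.0524 + 0.5*(-0.0524 + 1.5652) = 0.704
  grad(y) = 6.8557, v = y - alpha*grad = 0.4051
  prox(v) = soft_thresh(0.4051, 0.0484) = 0.3567
f(x_3) = 7*0.3567^2 - 3*0.3567 + 1.11*|0.3567| = 0.2164
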